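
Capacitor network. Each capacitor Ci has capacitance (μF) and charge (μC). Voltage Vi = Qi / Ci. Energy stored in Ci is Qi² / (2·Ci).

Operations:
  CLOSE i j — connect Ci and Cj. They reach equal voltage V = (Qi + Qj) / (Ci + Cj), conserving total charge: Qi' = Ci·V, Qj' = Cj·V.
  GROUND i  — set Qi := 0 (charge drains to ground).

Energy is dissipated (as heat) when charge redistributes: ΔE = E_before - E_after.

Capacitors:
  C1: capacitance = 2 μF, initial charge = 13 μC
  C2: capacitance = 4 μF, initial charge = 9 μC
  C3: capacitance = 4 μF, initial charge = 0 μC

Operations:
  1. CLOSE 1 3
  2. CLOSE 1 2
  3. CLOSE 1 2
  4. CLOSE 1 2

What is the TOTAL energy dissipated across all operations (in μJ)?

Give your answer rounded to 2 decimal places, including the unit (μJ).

Initial: C1(2μF, Q=13μC, V=6.50V), C2(4μF, Q=9μC, V=2.25V), C3(4μF, Q=0μC, V=0.00V)
Op 1: CLOSE 1-3: Q_total=13.00, C_total=6.00, V=2.17; Q1=4.33, Q3=8.67; dissipated=28.167
Op 2: CLOSE 1-2: Q_total=13.33, C_total=6.00, V=2.22; Q1=4.44, Q2=8.89; dissipated=0.005
Op 3: CLOSE 1-2: Q_total=13.33, C_total=6.00, V=2.22; Q1=4.44, Q2=8.89; dissipated=0.000
Op 4: CLOSE 1-2: Q_total=13.33, C_total=6.00, V=2.22; Q1=4.44, Q2=8.89; dissipated=0.000
Total dissipated: 28.171 μJ

Answer: 28.17 μJ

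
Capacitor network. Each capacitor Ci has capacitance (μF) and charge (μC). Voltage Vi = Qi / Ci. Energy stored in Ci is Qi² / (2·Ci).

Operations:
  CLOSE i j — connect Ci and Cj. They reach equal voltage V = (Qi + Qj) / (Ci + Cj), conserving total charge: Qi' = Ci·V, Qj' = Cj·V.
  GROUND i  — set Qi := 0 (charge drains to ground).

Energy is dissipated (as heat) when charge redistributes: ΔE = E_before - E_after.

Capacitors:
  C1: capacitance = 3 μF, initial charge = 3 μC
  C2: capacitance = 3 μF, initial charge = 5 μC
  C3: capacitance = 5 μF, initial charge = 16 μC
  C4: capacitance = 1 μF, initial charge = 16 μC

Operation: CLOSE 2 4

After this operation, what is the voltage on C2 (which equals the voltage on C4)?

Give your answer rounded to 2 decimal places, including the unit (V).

Initial: C1(3μF, Q=3μC, V=1.00V), C2(3μF, Q=5μC, V=1.67V), C3(5μF, Q=16μC, V=3.20V), C4(1μF, Q=16μC, V=16.00V)
Op 1: CLOSE 2-4: Q_total=21.00, C_total=4.00, V=5.25; Q2=15.75, Q4=5.25; dissipated=77.042

Answer: 5.25 V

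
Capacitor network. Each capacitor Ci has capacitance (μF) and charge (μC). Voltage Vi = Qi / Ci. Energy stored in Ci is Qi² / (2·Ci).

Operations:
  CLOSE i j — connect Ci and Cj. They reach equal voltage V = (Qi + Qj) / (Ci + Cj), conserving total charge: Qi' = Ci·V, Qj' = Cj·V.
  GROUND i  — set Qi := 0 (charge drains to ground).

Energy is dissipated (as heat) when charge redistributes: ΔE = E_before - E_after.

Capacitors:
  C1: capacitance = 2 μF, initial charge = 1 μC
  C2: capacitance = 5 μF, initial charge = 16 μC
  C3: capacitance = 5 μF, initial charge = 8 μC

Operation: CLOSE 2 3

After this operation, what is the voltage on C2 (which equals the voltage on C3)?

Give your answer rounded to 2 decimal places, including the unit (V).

Answer: 2.40 V

Derivation:
Initial: C1(2μF, Q=1μC, V=0.50V), C2(5μF, Q=16μC, V=3.20V), C3(5μF, Q=8μC, V=1.60V)
Op 1: CLOSE 2-3: Q_total=24.00, C_total=10.00, V=2.40; Q2=12.00, Q3=12.00; dissipated=3.200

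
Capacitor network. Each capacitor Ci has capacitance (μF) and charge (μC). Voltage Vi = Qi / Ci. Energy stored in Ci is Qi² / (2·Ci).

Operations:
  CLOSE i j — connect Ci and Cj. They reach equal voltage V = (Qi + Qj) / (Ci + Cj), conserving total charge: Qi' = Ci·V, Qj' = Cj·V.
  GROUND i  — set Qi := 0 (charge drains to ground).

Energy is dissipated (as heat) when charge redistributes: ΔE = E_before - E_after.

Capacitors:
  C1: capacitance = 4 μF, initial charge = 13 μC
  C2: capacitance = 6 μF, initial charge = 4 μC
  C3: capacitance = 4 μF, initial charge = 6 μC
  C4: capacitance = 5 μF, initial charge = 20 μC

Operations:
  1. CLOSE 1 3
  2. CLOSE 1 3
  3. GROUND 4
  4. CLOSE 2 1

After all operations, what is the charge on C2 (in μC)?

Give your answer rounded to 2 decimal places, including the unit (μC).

Answer: 8.10 μC

Derivation:
Initial: C1(4μF, Q=13μC, V=3.25V), C2(6μF, Q=4μC, V=0.67V), C3(4μF, Q=6μC, V=1.50V), C4(5μF, Q=20μC, V=4.00V)
Op 1: CLOSE 1-3: Q_total=19.00, C_total=8.00, V=2.38; Q1=9.50, Q3=9.50; dissipated=3.062
Op 2: CLOSE 1-3: Q_total=19.00, C_total=8.00, V=2.38; Q1=9.50, Q3=9.50; dissipated=0.000
Op 3: GROUND 4: Q4=0; energy lost=40.000
Op 4: CLOSE 2-1: Q_total=13.50, C_total=10.00, V=1.35; Q2=8.10, Q1=5.40; dissipated=3.502
Final charges: Q1=5.40, Q2=8.10, Q3=9.50, Q4=0.00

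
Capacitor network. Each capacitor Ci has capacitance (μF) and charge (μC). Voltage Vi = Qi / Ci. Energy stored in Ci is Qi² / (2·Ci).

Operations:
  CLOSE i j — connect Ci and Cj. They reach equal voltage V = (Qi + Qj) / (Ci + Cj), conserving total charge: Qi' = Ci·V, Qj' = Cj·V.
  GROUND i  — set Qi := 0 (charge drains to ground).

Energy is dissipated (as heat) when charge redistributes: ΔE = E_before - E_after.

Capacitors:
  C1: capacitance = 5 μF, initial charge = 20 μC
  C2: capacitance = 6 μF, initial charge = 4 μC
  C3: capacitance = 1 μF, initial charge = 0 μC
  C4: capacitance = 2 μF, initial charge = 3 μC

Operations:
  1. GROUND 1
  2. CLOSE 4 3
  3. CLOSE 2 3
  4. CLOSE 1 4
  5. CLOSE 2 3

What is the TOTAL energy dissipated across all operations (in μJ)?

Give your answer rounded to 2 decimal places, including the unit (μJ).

Answer: 41.51 μJ

Derivation:
Initial: C1(5μF, Q=20μC, V=4.00V), C2(6μF, Q=4μC, V=0.67V), C3(1μF, Q=0μC, V=0.00V), C4(2μF, Q=3μC, V=1.50V)
Op 1: GROUND 1: Q1=0; energy lost=40.000
Op 2: CLOSE 4-3: Q_total=3.00, C_total=3.00, V=1.00; Q4=2.00, Q3=1.00; dissipated=0.750
Op 3: CLOSE 2-3: Q_total=5.00, C_total=7.00, V=0.71; Q2=4.29, Q3=0.71; dissipated=0.048
Op 4: CLOSE 1-4: Q_total=2.00, C_total=7.00, V=0.29; Q1=1.43, Q4=0.57; dissipated=0.714
Op 5: CLOSE 2-3: Q_total=5.00, C_total=7.00, V=0.71; Q2=4.29, Q3=0.71; dissipated=0.000
Total dissipated: 41.512 μJ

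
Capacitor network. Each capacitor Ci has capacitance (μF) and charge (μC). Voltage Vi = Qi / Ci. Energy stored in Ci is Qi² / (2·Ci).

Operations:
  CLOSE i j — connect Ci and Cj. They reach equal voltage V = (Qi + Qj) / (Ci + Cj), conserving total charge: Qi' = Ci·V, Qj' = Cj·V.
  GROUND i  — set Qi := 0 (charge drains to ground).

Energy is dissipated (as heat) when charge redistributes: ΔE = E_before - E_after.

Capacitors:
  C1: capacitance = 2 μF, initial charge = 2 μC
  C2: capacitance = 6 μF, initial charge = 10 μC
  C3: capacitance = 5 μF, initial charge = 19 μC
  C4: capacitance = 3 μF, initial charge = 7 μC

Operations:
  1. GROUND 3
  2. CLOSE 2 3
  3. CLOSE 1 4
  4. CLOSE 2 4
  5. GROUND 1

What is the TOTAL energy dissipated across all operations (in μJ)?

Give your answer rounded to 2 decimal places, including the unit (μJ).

Answer: 44.99 μJ

Derivation:
Initial: C1(2μF, Q=2μC, V=1.00V), C2(6μF, Q=10μC, V=1.67V), C3(5μF, Q=19μC, V=3.80V), C4(3μF, Q=7μC, V=2.33V)
Op 1: GROUND 3: Q3=0; energy lost=36.100
Op 2: CLOSE 2-3: Q_total=10.00, C_total=11.00, V=0.91; Q2=5.45, Q3=4.55; dissipated=3.788
Op 3: CLOSE 1-4: Q_total=9.00, C_total=5.00, V=1.80; Q1=3.60, Q4=5.40; dissipated=1.067
Op 4: CLOSE 2-4: Q_total=10.85, C_total=9.00, V=1.21; Q2=7.24, Q4=3.62; dissipated=0.794
Op 5: GROUND 1: Q1=0; energy lost=3.240
Total dissipated: 44.988 μJ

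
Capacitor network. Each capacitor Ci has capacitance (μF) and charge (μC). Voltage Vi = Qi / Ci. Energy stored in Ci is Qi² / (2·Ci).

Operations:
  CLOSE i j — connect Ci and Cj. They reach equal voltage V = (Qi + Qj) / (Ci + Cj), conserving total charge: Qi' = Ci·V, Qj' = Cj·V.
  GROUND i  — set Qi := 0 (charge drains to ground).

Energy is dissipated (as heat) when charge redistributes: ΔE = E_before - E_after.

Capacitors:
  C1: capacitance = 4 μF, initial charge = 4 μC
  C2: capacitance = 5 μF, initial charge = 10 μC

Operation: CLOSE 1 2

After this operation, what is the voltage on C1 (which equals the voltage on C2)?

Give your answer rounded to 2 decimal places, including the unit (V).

Answer: 1.56 V

Derivation:
Initial: C1(4μF, Q=4μC, V=1.00V), C2(5μF, Q=10μC, V=2.00V)
Op 1: CLOSE 1-2: Q_total=14.00, C_total=9.00, V=1.56; Q1=6.22, Q2=7.78; dissipated=1.111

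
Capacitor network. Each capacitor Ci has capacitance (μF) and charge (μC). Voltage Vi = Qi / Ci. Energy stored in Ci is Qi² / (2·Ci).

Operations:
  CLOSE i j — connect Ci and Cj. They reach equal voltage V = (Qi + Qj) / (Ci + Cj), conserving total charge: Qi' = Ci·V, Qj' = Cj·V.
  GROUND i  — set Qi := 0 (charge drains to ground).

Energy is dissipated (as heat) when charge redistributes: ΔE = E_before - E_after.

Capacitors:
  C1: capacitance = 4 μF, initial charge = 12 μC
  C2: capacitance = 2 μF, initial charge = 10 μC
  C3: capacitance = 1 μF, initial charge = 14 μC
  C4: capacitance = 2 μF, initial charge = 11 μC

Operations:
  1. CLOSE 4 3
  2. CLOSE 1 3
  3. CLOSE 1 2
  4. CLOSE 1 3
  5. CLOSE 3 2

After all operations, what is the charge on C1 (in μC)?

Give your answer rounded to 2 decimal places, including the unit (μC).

Initial: C1(4μF, Q=12μC, V=3.00V), C2(2μF, Q=10μC, V=5.00V), C3(1μF, Q=14μC, V=14.00V), C4(2μF, Q=11μC, V=5.50V)
Op 1: CLOSE 4-3: Q_total=25.00, C_total=3.00, V=8.33; Q4=16.67, Q3=8.33; dissipated=24.083
Op 2: CLOSE 1-3: Q_total=20.33, C_total=5.00, V=4.07; Q1=16.27, Q3=4.07; dissipated=11.378
Op 3: CLOSE 1-2: Q_total=26.27, C_total=6.00, V=4.38; Q1=17.51, Q2=8.76; dissipated=0.581
Op 4: CLOSE 1-3: Q_total=21.58, C_total=5.00, V=4.32; Q1=17.26, Q3=4.32; dissipated=0.039
Op 5: CLOSE 3-2: Q_total=13.07, C_total=3.00, V=4.36; Q3=4.36, Q2=8.71; dissipated=0.001
Final charges: Q1=17.26, Q2=8.71, Q3=4.36, Q4=16.67

Answer: 17.26 μC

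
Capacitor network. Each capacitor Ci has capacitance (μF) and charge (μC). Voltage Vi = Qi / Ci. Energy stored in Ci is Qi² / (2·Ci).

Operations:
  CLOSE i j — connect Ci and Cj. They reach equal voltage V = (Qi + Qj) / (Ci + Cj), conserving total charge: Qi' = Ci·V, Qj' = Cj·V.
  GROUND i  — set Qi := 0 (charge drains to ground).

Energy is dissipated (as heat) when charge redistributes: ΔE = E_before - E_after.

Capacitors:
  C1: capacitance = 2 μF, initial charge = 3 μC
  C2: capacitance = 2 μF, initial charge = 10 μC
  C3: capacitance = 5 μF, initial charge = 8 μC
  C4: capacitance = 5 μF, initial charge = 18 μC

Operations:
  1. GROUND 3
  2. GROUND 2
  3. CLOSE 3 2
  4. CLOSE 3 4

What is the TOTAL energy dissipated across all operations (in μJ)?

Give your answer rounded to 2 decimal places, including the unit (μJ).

Initial: C1(2μF, Q=3μC, V=1.50V), C2(2μF, Q=10μC, V=5.00V), C3(5μF, Q=8μC, V=1.60V), C4(5μF, Q=18μC, V=3.60V)
Op 1: GROUND 3: Q3=0; energy lost=6.400
Op 2: GROUND 2: Q2=0; energy lost=25.000
Op 3: CLOSE 3-2: Q_total=0.00, C_total=7.00, V=0.00; Q3=0.00, Q2=0.00; dissipated=0.000
Op 4: CLOSE 3-4: Q_total=18.00, C_total=10.00, V=1.80; Q3=9.00, Q4=9.00; dissipated=16.200
Total dissipated: 47.600 μJ

Answer: 47.60 μJ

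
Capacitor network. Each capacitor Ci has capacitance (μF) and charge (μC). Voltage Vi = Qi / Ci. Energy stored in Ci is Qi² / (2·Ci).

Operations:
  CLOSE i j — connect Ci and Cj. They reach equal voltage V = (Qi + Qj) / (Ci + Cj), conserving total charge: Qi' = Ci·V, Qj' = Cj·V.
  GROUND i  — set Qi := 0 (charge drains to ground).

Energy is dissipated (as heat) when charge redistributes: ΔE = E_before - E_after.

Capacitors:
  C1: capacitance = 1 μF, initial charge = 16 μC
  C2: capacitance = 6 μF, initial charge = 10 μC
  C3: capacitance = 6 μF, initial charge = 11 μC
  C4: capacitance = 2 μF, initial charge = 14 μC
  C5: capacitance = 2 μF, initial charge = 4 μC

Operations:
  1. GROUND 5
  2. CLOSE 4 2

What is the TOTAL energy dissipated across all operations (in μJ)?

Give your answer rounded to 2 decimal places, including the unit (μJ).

Initial: C1(1μF, Q=16μC, V=16.00V), C2(6μF, Q=10μC, V=1.67V), C3(6μF, Q=11μC, V=1.83V), C4(2μF, Q=14μC, V=7.00V), C5(2μF, Q=4μC, V=2.00V)
Op 1: GROUND 5: Q5=0; energy lost=4.000
Op 2: CLOSE 4-2: Q_total=24.00, C_total=8.00, V=3.00; Q4=6.00, Q2=18.00; dissipated=21.333
Total dissipated: 25.333 μJ

Answer: 25.33 μJ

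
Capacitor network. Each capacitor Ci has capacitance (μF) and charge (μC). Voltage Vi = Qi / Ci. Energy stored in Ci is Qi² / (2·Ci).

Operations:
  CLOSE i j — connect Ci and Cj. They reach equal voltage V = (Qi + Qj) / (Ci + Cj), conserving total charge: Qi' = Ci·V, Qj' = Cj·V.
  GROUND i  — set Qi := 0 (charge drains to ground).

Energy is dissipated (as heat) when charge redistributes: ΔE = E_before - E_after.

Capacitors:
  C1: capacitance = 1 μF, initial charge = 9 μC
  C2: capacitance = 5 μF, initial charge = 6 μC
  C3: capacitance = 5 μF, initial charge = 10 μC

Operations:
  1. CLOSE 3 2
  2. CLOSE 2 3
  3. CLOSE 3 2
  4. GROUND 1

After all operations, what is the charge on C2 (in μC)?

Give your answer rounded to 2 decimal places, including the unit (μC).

Answer: 8.00 μC

Derivation:
Initial: C1(1μF, Q=9μC, V=9.00V), C2(5μF, Q=6μC, V=1.20V), C3(5μF, Q=10μC, V=2.00V)
Op 1: CLOSE 3-2: Q_total=16.00, C_total=10.00, V=1.60; Q3=8.00, Q2=8.00; dissipated=0.800
Op 2: CLOSE 2-3: Q_total=16.00, C_total=10.00, V=1.60; Q2=8.00, Q3=8.00; dissipated=0.000
Op 3: CLOSE 3-2: Q_total=16.00, C_total=10.00, V=1.60; Q3=8.00, Q2=8.00; dissipated=0.000
Op 4: GROUND 1: Q1=0; energy lost=40.500
Final charges: Q1=0.00, Q2=8.00, Q3=8.00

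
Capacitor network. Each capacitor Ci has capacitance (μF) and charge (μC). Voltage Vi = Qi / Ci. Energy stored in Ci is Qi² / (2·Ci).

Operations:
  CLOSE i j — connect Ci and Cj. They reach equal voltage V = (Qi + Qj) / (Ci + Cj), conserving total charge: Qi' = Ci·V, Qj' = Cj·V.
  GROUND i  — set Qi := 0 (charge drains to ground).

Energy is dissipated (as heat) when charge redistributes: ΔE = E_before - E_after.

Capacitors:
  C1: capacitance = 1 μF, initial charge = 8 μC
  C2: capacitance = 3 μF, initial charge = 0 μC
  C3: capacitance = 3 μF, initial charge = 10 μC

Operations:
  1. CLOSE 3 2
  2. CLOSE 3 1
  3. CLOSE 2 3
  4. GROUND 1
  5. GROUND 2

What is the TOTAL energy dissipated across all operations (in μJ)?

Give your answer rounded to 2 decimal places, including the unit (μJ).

Answer: 39.60 μJ

Derivation:
Initial: C1(1μF, Q=8μC, V=8.00V), C2(3μF, Q=0μC, V=0.00V), C3(3μF, Q=10μC, V=3.33V)
Op 1: CLOSE 3-2: Q_total=10.00, C_total=6.00, V=1.67; Q3=5.00, Q2=5.00; dissipated=8.333
Op 2: CLOSE 3-1: Q_total=13.00, C_total=4.00, V=3.25; Q3=9.75, Q1=3.25; dissipated=15.042
Op 3: CLOSE 2-3: Q_total=14.75, C_total=6.00, V=2.46; Q2=7.38, Q3=7.38; dissipated=1.880
Op 4: GROUND 1: Q1=0; energy lost=5.281
Op 5: GROUND 2: Q2=0; energy lost=9.065
Total dissipated: 39.602 μJ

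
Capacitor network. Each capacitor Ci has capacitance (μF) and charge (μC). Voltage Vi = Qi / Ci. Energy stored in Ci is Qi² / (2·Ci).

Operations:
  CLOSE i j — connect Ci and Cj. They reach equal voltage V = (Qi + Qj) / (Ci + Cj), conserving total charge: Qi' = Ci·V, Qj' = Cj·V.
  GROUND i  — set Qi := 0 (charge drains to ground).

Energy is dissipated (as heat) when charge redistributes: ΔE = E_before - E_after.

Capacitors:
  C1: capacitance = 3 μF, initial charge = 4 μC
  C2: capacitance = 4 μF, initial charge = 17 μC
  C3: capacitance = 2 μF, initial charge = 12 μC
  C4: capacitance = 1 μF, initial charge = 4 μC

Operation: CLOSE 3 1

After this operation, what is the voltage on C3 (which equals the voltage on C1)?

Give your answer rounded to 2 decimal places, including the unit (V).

Initial: C1(3μF, Q=4μC, V=1.33V), C2(4μF, Q=17μC, V=4.25V), C3(2μF, Q=12μC, V=6.00V), C4(1μF, Q=4μC, V=4.00V)
Op 1: CLOSE 3-1: Q_total=16.00, C_total=5.00, V=3.20; Q3=6.40, Q1=9.60; dissipated=13.067

Answer: 3.20 V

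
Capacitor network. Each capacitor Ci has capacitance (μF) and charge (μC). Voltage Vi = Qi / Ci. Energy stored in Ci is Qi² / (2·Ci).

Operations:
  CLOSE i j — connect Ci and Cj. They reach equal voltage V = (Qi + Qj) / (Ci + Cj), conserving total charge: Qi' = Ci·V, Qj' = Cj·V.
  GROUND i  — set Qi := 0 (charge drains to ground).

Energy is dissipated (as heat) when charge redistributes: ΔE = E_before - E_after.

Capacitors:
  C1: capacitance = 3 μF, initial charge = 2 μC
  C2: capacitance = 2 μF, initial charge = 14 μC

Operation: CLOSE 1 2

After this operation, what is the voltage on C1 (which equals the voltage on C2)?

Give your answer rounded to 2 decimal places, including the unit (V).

Initial: C1(3μF, Q=2μC, V=0.67V), C2(2μF, Q=14μC, V=7.00V)
Op 1: CLOSE 1-2: Q_total=16.00, C_total=5.00, V=3.20; Q1=9.60, Q2=6.40; dissipated=24.067

Answer: 3.20 V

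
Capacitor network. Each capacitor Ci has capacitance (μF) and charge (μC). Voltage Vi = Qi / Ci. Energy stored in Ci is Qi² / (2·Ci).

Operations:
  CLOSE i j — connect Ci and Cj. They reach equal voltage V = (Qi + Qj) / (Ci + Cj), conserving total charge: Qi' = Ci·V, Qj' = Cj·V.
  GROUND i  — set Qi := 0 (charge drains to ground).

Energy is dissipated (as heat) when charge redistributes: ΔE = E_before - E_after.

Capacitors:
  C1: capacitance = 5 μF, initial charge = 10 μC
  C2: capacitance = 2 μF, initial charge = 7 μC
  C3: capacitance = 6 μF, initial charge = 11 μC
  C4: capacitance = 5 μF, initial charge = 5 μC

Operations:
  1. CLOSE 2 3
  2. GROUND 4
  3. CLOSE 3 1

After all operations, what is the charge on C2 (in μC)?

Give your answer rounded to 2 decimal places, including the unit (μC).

Answer: 4.50 μC

Derivation:
Initial: C1(5μF, Q=10μC, V=2.00V), C2(2μF, Q=7μC, V=3.50V), C3(6μF, Q=11μC, V=1.83V), C4(5μF, Q=5μC, V=1.00V)
Op 1: CLOSE 2-3: Q_total=18.00, C_total=8.00, V=2.25; Q2=4.50, Q3=13.50; dissipated=2.083
Op 2: GROUND 4: Q4=0; energy lost=2.500
Op 3: CLOSE 3-1: Q_total=23.50, C_total=11.00, V=2.14; Q3=12.82, Q1=10.68; dissipated=0.085
Final charges: Q1=10.68, Q2=4.50, Q3=12.82, Q4=0.00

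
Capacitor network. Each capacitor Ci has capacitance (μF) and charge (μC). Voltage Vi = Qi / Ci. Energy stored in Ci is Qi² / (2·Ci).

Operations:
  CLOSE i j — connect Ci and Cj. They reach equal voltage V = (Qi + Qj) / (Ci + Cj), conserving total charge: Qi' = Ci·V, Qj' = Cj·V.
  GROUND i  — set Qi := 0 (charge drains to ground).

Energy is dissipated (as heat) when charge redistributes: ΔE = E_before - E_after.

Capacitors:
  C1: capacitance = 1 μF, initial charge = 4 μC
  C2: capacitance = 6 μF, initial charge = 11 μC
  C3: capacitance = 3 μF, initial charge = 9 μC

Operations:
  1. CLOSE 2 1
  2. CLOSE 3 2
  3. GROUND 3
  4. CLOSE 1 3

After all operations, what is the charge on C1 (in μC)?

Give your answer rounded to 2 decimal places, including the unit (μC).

Initial: C1(1μF, Q=4μC, V=4.00V), C2(6μF, Q=11μC, V=1.83V), C3(3μF, Q=9μC, V=3.00V)
Op 1: CLOSE 2-1: Q_total=15.00, C_total=7.00, V=2.14; Q2=12.86, Q1=2.14; dissipated=2.012
Op 2: CLOSE 3-2: Q_total=21.86, C_total=9.00, V=2.43; Q3=7.29, Q2=14.57; dissipated=0.735
Op 3: GROUND 3: Q3=0; energy lost=8.847
Op 4: CLOSE 1-3: Q_total=2.14, C_total=4.00, V=0.54; Q1=0.54, Q3=1.61; dissipated=1.722
Final charges: Q1=0.54, Q2=14.57, Q3=1.61

Answer: 0.54 μC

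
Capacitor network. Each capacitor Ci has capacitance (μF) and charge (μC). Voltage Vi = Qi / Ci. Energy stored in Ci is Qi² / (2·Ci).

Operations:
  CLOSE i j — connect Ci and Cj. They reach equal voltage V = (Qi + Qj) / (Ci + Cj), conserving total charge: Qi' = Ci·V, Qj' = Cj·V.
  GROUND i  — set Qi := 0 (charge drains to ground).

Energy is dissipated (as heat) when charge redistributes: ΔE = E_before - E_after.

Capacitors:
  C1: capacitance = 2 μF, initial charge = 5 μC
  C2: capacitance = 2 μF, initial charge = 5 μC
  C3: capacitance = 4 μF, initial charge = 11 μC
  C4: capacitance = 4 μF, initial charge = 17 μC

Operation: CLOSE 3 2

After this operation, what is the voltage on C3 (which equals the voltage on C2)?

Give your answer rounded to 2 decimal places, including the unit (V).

Answer: 2.67 V

Derivation:
Initial: C1(2μF, Q=5μC, V=2.50V), C2(2μF, Q=5μC, V=2.50V), C3(4μF, Q=11μC, V=2.75V), C4(4μF, Q=17μC, V=4.25V)
Op 1: CLOSE 3-2: Q_total=16.00, C_total=6.00, V=2.67; Q3=10.67, Q2=5.33; dissipated=0.042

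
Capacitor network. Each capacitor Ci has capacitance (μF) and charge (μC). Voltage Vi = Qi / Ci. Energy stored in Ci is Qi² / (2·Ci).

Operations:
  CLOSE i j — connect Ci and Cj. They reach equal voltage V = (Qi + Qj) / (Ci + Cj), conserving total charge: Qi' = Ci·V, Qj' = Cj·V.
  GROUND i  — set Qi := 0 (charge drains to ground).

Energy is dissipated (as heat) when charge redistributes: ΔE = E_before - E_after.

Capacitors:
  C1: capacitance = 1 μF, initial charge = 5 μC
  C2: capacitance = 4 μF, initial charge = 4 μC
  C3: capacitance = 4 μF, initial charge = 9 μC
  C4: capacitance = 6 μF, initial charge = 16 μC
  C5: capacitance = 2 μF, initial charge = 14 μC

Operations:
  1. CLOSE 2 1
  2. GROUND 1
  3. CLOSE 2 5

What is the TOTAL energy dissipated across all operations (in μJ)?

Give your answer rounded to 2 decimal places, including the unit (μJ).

Answer: 26.05 μJ

Derivation:
Initial: C1(1μF, Q=5μC, V=5.00V), C2(4μF, Q=4μC, V=1.00V), C3(4μF, Q=9μC, V=2.25V), C4(6μF, Q=16μC, V=2.67V), C5(2μF, Q=14μC, V=7.00V)
Op 1: CLOSE 2-1: Q_total=9.00, C_total=5.00, V=1.80; Q2=7.20, Q1=1.80; dissipated=6.400
Op 2: GROUND 1: Q1=0; energy lost=1.620
Op 3: CLOSE 2-5: Q_total=21.20, C_total=6.00, V=3.53; Q2=14.13, Q5=7.07; dissipated=18.027
Total dissipated: 26.047 μJ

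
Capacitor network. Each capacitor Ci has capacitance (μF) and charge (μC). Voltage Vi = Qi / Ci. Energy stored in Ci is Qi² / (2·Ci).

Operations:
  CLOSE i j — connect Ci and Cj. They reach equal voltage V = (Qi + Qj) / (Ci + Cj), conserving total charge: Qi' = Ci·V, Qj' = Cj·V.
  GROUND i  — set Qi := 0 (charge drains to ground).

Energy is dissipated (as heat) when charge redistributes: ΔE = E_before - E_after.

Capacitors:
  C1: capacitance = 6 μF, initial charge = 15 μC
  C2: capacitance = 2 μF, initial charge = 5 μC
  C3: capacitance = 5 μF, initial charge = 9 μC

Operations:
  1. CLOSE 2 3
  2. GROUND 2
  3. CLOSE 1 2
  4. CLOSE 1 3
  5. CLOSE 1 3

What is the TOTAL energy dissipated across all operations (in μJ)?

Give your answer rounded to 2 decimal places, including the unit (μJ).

Answer: 9.06 μJ

Derivation:
Initial: C1(6μF, Q=15μC, V=2.50V), C2(2μF, Q=5μC, V=2.50V), C3(5μF, Q=9μC, V=1.80V)
Op 1: CLOSE 2-3: Q_total=14.00, C_total=7.00, V=2.00; Q2=4.00, Q3=10.00; dissipated=0.350
Op 2: GROUND 2: Q2=0; energy lost=4.000
Op 3: CLOSE 1-2: Q_total=15.00, C_total=8.00, V=1.88; Q1=11.25, Q2=3.75; dissipated=4.688
Op 4: CLOSE 1-3: Q_total=21.25, C_total=11.00, V=1.93; Q1=11.59, Q3=9.66; dissipated=0.021
Op 5: CLOSE 1-3: Q_total=21.25, C_total=11.00, V=1.93; Q1=11.59, Q3=9.66; dissipated=0.000
Total dissipated: 9.059 μJ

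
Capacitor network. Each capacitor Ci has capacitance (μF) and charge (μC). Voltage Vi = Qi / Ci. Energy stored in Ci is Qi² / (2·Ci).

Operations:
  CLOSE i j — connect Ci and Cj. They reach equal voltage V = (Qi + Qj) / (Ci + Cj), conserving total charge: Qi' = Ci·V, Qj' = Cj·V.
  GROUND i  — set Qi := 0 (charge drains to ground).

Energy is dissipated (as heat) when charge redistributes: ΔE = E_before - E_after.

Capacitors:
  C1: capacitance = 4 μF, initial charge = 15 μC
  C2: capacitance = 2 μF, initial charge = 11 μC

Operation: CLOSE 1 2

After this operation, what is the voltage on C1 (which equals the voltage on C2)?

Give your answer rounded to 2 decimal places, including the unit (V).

Initial: C1(4μF, Q=15μC, V=3.75V), C2(2μF, Q=11μC, V=5.50V)
Op 1: CLOSE 1-2: Q_total=26.00, C_total=6.00, V=4.33; Q1=17.33, Q2=8.67; dissipated=2.042

Answer: 4.33 V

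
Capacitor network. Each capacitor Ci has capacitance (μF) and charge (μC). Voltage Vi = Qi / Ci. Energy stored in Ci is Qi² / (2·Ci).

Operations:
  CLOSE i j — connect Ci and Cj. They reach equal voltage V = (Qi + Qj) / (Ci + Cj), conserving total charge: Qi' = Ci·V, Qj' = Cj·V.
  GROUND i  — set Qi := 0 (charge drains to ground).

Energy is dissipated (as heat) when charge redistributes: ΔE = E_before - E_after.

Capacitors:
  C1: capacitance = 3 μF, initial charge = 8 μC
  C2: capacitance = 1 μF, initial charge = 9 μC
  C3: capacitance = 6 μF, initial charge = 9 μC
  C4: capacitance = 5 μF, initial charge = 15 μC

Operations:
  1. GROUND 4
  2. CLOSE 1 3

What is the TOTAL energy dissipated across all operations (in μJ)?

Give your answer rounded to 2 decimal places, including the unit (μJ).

Answer: 23.86 μJ

Derivation:
Initial: C1(3μF, Q=8μC, V=2.67V), C2(1μF, Q=9μC, V=9.00V), C3(6μF, Q=9μC, V=1.50V), C4(5μF, Q=15μC, V=3.00V)
Op 1: GROUND 4: Q4=0; energy lost=22.500
Op 2: CLOSE 1-3: Q_total=17.00, C_total=9.00, V=1.89; Q1=5.67, Q3=11.33; dissipated=1.361
Total dissipated: 23.861 μJ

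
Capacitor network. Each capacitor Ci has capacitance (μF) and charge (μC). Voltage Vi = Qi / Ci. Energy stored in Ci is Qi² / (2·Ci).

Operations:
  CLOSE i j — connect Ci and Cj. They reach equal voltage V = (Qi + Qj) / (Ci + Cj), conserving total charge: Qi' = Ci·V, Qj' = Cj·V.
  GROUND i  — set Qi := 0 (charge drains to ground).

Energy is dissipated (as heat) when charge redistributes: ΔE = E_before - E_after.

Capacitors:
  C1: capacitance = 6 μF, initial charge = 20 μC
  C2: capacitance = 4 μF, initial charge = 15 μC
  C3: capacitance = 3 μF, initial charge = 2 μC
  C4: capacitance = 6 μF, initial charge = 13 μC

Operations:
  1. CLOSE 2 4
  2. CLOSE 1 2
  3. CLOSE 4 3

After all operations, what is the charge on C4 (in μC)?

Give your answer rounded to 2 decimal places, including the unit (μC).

Initial: C1(6μF, Q=20μC, V=3.33V), C2(4μF, Q=15μC, V=3.75V), C3(3μF, Q=2μC, V=0.67V), C4(6μF, Q=13μC, V=2.17V)
Op 1: CLOSE 2-4: Q_total=28.00, C_total=10.00, V=2.80; Q2=11.20, Q4=16.80; dissipated=3.008
Op 2: CLOSE 1-2: Q_total=31.20, C_total=10.00, V=3.12; Q1=18.72, Q2=12.48; dissipated=0.341
Op 3: CLOSE 4-3: Q_total=18.80, C_total=9.00, V=2.09; Q4=12.53, Q3=6.27; dissipated=4.551
Final charges: Q1=18.72, Q2=12.48, Q3=6.27, Q4=12.53

Answer: 12.53 μC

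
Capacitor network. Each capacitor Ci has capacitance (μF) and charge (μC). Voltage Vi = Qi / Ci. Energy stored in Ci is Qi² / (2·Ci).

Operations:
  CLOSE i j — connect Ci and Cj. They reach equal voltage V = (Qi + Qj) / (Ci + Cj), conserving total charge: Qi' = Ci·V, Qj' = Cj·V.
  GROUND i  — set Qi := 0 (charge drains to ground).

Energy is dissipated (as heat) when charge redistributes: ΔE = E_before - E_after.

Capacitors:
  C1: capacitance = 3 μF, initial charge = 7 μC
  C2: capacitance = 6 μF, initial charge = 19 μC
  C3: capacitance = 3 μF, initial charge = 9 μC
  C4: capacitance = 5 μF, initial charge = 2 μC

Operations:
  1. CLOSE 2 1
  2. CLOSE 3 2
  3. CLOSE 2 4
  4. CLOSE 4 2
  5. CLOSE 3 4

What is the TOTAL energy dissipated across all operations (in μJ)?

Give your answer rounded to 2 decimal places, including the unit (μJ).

Answer: 10.64 μJ

Derivation:
Initial: C1(3μF, Q=7μC, V=2.33V), C2(6μF, Q=19μC, V=3.17V), C3(3μF, Q=9μC, V=3.00V), C4(5μF, Q=2μC, V=0.40V)
Op 1: CLOSE 2-1: Q_total=26.00, C_total=9.00, V=2.89; Q2=17.33, Q1=8.67; dissipated=0.694
Op 2: CLOSE 3-2: Q_total=26.33, C_total=9.00, V=2.93; Q3=8.78, Q2=17.56; dissipated=0.012
Op 3: CLOSE 2-4: Q_total=19.56, C_total=11.00, V=1.78; Q2=10.67, Q4=8.89; dissipated=8.700
Op 4: CLOSE 4-2: Q_total=19.56, C_total=11.00, V=1.78; Q4=8.89, Q2=10.67; dissipated=0.000
Op 5: CLOSE 3-4: Q_total=17.67, C_total=8.00, V=2.21; Q3=6.62, Q4=11.04; dissipated=1.236
Total dissipated: 10.643 μJ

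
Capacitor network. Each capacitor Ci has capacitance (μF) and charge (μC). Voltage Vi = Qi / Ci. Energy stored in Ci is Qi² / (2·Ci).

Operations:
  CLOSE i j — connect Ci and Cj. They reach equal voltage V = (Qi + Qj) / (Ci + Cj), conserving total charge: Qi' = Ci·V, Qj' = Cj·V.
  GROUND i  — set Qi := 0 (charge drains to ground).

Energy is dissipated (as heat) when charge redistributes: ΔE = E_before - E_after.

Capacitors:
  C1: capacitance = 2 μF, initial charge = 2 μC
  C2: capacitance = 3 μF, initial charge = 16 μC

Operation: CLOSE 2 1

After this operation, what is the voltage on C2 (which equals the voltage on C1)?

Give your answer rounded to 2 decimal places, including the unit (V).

Initial: C1(2μF, Q=2μC, V=1.00V), C2(3μF, Q=16μC, V=5.33V)
Op 1: CLOSE 2-1: Q_total=18.00, C_total=5.00, V=3.60; Q2=10.80, Q1=7.20; dissipated=11.267

Answer: 3.60 V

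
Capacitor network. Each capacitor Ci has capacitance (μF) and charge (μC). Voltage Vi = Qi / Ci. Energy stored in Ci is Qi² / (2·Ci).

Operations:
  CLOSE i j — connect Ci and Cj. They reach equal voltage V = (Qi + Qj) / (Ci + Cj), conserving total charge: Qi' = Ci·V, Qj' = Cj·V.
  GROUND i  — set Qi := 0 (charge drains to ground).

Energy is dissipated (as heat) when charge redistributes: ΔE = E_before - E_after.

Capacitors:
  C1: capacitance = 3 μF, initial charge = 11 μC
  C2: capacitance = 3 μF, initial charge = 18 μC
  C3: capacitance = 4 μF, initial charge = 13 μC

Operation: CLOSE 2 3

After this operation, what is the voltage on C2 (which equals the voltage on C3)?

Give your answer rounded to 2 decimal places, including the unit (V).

Answer: 4.43 V

Derivation:
Initial: C1(3μF, Q=11μC, V=3.67V), C2(3μF, Q=18μC, V=6.00V), C3(4μF, Q=13μC, V=3.25V)
Op 1: CLOSE 2-3: Q_total=31.00, C_total=7.00, V=4.43; Q2=13.29, Q3=17.71; dissipated=6.482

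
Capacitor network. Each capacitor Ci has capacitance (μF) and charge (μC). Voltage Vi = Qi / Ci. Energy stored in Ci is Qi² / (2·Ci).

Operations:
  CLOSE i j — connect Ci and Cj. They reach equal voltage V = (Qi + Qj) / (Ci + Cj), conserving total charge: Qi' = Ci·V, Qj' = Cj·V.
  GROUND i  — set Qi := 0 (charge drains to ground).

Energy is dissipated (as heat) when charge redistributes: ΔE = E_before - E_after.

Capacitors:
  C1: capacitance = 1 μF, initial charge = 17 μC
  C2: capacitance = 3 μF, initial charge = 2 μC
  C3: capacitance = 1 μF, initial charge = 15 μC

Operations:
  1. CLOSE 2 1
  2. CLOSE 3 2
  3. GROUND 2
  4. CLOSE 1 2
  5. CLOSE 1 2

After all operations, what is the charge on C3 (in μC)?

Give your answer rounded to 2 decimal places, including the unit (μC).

Initial: C1(1μF, Q=17μC, V=17.00V), C2(3μF, Q=2μC, V=0.67V), C3(1μF, Q=15μC, V=15.00V)
Op 1: CLOSE 2-1: Q_total=19.00, C_total=4.00, V=4.75; Q2=14.25, Q1=4.75; dissipated=100.042
Op 2: CLOSE 3-2: Q_total=29.25, C_total=4.00, V=7.31; Q3=7.31, Q2=21.94; dissipated=39.398
Op 3: GROUND 2: Q2=0; energy lost=80.209
Op 4: CLOSE 1-2: Q_total=4.75, C_total=4.00, V=1.19; Q1=1.19, Q2=3.56; dissipated=8.461
Op 5: CLOSE 1-2: Q_total=4.75, C_total=4.00, V=1.19; Q1=1.19, Q2=3.56; dissipated=0.000
Final charges: Q1=1.19, Q2=3.56, Q3=7.31

Answer: 7.31 μC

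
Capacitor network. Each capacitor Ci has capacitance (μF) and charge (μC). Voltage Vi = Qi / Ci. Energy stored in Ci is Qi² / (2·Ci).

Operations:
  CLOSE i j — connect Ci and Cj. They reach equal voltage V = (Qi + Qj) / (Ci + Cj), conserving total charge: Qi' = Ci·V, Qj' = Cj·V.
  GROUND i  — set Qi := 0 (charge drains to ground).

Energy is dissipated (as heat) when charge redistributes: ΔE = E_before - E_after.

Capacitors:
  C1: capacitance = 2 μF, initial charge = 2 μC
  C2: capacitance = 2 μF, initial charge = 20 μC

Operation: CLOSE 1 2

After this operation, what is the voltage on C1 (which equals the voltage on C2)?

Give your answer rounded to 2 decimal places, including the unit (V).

Initial: C1(2μF, Q=2μC, V=1.00V), C2(2μF, Q=20μC, V=10.00V)
Op 1: CLOSE 1-2: Q_total=22.00, C_total=4.00, V=5.50; Q1=11.00, Q2=11.00; dissipated=40.500

Answer: 5.50 V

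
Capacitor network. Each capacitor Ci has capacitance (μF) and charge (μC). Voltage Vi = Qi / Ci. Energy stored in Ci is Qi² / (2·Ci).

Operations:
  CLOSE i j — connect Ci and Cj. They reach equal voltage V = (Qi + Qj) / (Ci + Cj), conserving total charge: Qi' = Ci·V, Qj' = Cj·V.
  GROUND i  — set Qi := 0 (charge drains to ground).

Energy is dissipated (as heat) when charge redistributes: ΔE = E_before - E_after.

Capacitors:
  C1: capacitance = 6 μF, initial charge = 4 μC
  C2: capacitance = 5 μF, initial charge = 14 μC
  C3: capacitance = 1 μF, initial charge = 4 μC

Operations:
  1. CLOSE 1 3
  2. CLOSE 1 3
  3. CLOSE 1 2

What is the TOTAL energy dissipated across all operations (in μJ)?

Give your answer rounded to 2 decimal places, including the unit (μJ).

Initial: C1(6μF, Q=4μC, V=0.67V), C2(5μF, Q=14μC, V=2.80V), C3(1μF, Q=4μC, V=4.00V)
Op 1: CLOSE 1-3: Q_total=8.00, C_total=7.00, V=1.14; Q1=6.86, Q3=1.14; dissipated=4.762
Op 2: CLOSE 1-3: Q_total=8.00, C_total=7.00, V=1.14; Q1=6.86, Q3=1.14; dissipated=0.000
Op 3: CLOSE 1-2: Q_total=20.86, C_total=11.00, V=1.90; Q1=11.38, Q2=9.48; dissipated=3.745
Total dissipated: 8.507 μJ

Answer: 8.51 μJ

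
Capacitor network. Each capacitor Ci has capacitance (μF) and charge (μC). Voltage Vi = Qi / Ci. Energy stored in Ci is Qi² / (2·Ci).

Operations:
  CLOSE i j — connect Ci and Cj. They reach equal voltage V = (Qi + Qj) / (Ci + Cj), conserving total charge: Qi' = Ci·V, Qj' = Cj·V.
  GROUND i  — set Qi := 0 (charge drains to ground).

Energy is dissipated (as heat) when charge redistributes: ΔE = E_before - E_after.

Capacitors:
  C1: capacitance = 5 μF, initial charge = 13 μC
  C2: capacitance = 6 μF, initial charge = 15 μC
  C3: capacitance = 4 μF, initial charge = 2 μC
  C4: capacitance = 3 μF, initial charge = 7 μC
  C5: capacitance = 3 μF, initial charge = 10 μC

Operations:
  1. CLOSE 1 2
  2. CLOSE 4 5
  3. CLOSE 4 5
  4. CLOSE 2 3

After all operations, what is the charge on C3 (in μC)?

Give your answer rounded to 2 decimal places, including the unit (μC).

Answer: 6.91 μC

Derivation:
Initial: C1(5μF, Q=13μC, V=2.60V), C2(6μF, Q=15μC, V=2.50V), C3(4μF, Q=2μC, V=0.50V), C4(3μF, Q=7μC, V=2.33V), C5(3μF, Q=10μC, V=3.33V)
Op 1: CLOSE 1-2: Q_total=28.00, C_total=11.00, V=2.55; Q1=12.73, Q2=15.27; dissipated=0.014
Op 2: CLOSE 4-5: Q_total=17.00, C_total=6.00, V=2.83; Q4=8.50, Q5=8.50; dissipated=0.750
Op 3: CLOSE 4-5: Q_total=17.00, C_total=6.00, V=2.83; Q4=8.50, Q5=8.50; dissipated=0.000
Op 4: CLOSE 2-3: Q_total=17.27, C_total=10.00, V=1.73; Q2=10.36, Q3=6.91; dissipated=5.021
Final charges: Q1=12.73, Q2=10.36, Q3=6.91, Q4=8.50, Q5=8.50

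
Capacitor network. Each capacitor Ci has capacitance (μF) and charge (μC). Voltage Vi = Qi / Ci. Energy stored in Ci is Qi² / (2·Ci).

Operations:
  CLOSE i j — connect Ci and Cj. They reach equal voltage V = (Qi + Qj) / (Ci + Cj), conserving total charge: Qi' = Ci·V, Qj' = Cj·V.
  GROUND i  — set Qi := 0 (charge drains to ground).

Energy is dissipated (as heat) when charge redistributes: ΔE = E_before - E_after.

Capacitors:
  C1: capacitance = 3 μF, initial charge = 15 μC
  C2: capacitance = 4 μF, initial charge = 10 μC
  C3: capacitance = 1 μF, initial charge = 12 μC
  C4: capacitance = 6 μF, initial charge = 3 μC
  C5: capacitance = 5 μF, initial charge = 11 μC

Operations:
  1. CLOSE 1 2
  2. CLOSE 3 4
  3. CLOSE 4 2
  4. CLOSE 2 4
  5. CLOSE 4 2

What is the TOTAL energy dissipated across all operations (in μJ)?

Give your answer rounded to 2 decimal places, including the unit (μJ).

Answer: 64.48 μJ

Derivation:
Initial: C1(3μF, Q=15μC, V=5.00V), C2(4μF, Q=10μC, V=2.50V), C3(1μF, Q=12μC, V=12.00V), C4(6μF, Q=3μC, V=0.50V), C5(5μF, Q=11μC, V=2.20V)
Op 1: CLOSE 1-2: Q_total=25.00, C_total=7.00, V=3.57; Q1=10.71, Q2=14.29; dissipated=5.357
Op 2: CLOSE 3-4: Q_total=15.00, C_total=7.00, V=2.14; Q3=2.14, Q4=12.86; dissipated=56.679
Op 3: CLOSE 4-2: Q_total=27.14, C_total=10.00, V=2.71; Q4=16.29, Q2=10.86; dissipated=2.449
Op 4: CLOSE 2-4: Q_total=27.14, C_total=10.00, V=2.71; Q2=10.86, Q4=16.29; dissipated=0.000
Op 5: CLOSE 4-2: Q_total=27.14, C_total=10.00, V=2.71; Q4=16.29, Q2=10.86; dissipated=0.000
Total dissipated: 64.485 μJ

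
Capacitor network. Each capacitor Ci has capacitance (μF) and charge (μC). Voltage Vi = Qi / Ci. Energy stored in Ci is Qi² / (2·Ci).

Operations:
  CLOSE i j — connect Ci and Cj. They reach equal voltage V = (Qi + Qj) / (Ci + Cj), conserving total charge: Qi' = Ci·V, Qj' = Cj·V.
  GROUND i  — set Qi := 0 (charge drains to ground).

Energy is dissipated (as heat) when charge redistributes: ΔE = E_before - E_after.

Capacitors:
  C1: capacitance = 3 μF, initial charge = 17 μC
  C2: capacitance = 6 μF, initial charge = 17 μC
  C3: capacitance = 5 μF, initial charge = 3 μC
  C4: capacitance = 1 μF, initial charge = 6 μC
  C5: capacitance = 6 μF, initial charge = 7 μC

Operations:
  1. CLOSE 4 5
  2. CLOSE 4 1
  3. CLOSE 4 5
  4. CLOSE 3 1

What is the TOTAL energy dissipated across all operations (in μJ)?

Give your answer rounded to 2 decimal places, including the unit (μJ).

Initial: C1(3μF, Q=17μC, V=5.67V), C2(6μF, Q=17μC, V=2.83V), C3(5μF, Q=3μC, V=0.60V), C4(1μF, Q=6μC, V=6.00V), C5(6μF, Q=7μC, V=1.17V)
Op 1: CLOSE 4-5: Q_total=13.00, C_total=7.00, V=1.86; Q4=1.86, Q5=11.14; dissipated=10.012
Op 2: CLOSE 4-1: Q_total=18.86, C_total=4.00, V=4.71; Q4=4.71, Q1=14.14; dissipated=5.442
Op 3: CLOSE 4-5: Q_total=15.86, C_total=7.00, V=2.27; Q4=2.27, Q5=13.59; dissipated=3.499
Op 4: CLOSE 3-1: Q_total=17.14, C_total=8.00, V=2.14; Q3=10.71, Q1=6.43; dissipated=15.869
Total dissipated: 34.822 μJ

Answer: 34.82 μJ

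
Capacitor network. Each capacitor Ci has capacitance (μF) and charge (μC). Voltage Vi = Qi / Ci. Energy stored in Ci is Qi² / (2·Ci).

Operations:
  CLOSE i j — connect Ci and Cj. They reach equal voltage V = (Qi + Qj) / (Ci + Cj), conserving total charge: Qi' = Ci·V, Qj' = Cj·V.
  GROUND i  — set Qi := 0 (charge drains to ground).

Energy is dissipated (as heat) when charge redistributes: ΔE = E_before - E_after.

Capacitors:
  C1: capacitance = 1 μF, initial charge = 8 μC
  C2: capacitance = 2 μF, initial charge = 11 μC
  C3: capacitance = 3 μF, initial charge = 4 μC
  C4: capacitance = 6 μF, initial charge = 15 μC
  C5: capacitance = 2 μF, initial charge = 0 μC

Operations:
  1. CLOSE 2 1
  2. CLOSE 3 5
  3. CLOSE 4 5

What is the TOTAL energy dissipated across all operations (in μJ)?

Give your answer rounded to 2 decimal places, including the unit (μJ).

Initial: C1(1μF, Q=8μC, V=8.00V), C2(2μF, Q=11μC, V=5.50V), C3(3μF, Q=4μC, V=1.33V), C4(6μF, Q=15μC, V=2.50V), C5(2μF, Q=0μC, V=0.00V)
Op 1: CLOSE 2-1: Q_total=19.00, C_total=3.00, V=6.33; Q2=12.67, Q1=6.33; dissipated=2.083
Op 2: CLOSE 3-5: Q_total=4.00, C_total=5.00, V=0.80; Q3=2.40, Q5=1.60; dissipated=1.067
Op 3: CLOSE 4-5: Q_total=16.60, C_total=8.00, V=2.08; Q4=12.45, Q5=4.15; dissipated=2.167
Total dissipated: 5.317 μJ

Answer: 5.32 μJ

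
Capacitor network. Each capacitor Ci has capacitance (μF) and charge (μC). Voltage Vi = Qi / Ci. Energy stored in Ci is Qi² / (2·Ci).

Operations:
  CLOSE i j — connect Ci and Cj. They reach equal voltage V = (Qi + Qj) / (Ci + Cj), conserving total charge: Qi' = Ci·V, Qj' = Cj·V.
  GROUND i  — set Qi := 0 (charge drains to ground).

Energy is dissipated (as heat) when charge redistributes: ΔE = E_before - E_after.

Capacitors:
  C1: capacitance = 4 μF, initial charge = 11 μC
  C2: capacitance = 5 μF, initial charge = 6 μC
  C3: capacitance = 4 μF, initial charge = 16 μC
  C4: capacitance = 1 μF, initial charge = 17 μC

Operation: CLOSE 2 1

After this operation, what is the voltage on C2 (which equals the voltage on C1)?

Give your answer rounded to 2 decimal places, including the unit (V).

Initial: C1(4μF, Q=11μC, V=2.75V), C2(5μF, Q=6μC, V=1.20V), C3(4μF, Q=16μC, V=4.00V), C4(1μF, Q=17μC, V=17.00V)
Op 1: CLOSE 2-1: Q_total=17.00, C_total=9.00, V=1.89; Q2=9.44, Q1=7.56; dissipated=2.669

Answer: 1.89 V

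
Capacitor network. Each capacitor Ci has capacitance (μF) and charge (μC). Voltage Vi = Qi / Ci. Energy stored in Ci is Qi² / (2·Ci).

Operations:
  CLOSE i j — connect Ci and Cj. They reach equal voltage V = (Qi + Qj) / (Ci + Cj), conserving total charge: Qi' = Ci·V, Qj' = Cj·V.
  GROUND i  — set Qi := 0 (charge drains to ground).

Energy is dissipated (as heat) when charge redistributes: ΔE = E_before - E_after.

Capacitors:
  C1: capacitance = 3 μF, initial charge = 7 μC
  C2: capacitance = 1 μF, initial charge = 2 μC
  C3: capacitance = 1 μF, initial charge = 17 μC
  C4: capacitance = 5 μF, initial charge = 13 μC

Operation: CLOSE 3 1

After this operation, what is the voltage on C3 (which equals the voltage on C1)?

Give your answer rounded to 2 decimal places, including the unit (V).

Initial: C1(3μF, Q=7μC, V=2.33V), C2(1μF, Q=2μC, V=2.00V), C3(1μF, Q=17μC, V=17.00V), C4(5μF, Q=13μC, V=2.60V)
Op 1: CLOSE 3-1: Q_total=24.00, C_total=4.00, V=6.00; Q3=6.00, Q1=18.00; dissipated=80.667

Answer: 6.00 V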